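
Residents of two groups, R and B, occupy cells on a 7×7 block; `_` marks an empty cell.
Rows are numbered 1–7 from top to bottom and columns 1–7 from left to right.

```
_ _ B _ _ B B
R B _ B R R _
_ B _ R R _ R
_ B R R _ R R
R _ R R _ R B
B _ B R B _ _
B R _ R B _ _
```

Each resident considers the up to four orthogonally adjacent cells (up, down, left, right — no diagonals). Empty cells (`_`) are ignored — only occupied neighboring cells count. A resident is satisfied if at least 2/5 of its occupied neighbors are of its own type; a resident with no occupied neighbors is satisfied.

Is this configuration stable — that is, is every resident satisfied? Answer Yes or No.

No

Row 1: (1,3)B 0/0 ✓ · (1,6)B 1/2 ✓ · (1,7)B 1/1 ✓
Row 2: (2,1)R 0/1 ✗ · (2,2)B 1/2 ✓ · (2,4)B 0/2 ✗ · (2,5)R 2/3 ✓ · (2,6)R 1/2 ✓
Row 3: (3,2)B 2/2 ✓ · (3,4)R 2/3 ✓ · (3,5)R 2/2 ✓ · (3,7)R 1/1 ✓
Row 4: (4,2)B 1/2 ✓ · (4,3)R 2/3 ✓ · (4,4)R 3/3 ✓ · (4,6)R 2/2 ✓ · (4,7)R 2/3 ✓
Row 5: (5,1)R 0/1 ✗ · (5,3)R 2/3 ✓ · (5,4)R 3/3 ✓ · (5,6)R 1/2 ✓ · (5,7)B 0/2 ✗
Row 6: (6,1)B 1/2 ✓ · (6,3)B 0/2 ✗ · (6,4)R 2/4 ✓ · (6,5)B 1/2 ✓
Row 7: (7,1)B 1/2 ✓ · (7,2)R 0/1 ✗ · (7,4)R 1/2 ✓ · (7,5)B 1/2 ✓
For instance (2,1) has only 0/1 same-type neighbors, below 2/5.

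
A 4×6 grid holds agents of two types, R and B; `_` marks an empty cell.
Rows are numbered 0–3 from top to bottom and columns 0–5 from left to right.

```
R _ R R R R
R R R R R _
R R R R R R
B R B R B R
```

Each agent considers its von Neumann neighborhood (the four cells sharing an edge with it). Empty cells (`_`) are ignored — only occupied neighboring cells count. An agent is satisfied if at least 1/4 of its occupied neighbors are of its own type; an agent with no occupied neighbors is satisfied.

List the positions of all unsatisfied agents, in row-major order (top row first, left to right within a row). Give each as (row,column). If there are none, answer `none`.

Row 0: (0,0)R 1/1 satisfied · (0,2)R 2/2 satisfied · (0,3)R 3/3 satisfied · (0,4)R 3/3 satisfied · (0,5)R 1/1 satisfied
Row 1: (1,0)R 3/3 satisfied · (1,1)R 3/3 satisfied · (1,2)R 4/4 satisfied · (1,3)R 4/4 satisfied · (1,4)R 3/3 satisfied
Row 2: (2,0)R 2/3 satisfied · (2,1)R 4/4 satisfied · (2,2)R 3/4 satisfied · (2,3)R 4/4 satisfied · (2,4)R 3/4 satisfied · (2,5)R 2/2 satisfied
Row 3: (3,0)B 0/2 not · (3,1)R 1/3 satisfied · (3,2)B 0/3 not · (3,3)R 1/3 satisfied · (3,4)B 0/3 not · (3,5)R 1/2 satisfied

(3,0), (3,2), (3,4)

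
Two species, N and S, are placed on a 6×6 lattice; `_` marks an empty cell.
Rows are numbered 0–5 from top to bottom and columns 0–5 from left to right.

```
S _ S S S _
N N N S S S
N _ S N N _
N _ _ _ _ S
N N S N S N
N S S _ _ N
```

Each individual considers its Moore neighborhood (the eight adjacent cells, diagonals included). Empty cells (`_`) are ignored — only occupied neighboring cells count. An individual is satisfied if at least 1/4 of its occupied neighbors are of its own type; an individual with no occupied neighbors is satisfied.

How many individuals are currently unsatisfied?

3

Row 0: (0,0)S 0/2 unhappy · (0,2)S 2/4 ok · (0,3)S 4/5 ok · (0,4)S 4/4 ok
Row 1: (1,0)N 2/3 ok · (1,1)N 3/6 ok · (1,2)N 2/6 ok · (1,3)S 5/8 ok · (1,4)S 4/6 ok · (1,5)S 2/3 ok
Row 2: (2,0)N 3/3 ok · (2,2)S 1/4 ok · (2,3)N 2/5 ok · (2,4)N 1/5 unhappy
Row 3: (3,0)N 3/3 ok · (3,5)S 1/3 ok
Row 4: (4,0)N 3/4 ok · (4,1)N 3/6 ok · (4,2)S 2/4 ok · (4,3)N 0/3 unhappy · (4,4)S 1/4 ok · (4,5)N 1/3 ok
Row 5: (5,0)N 2/3 ok · (5,1)S 2/5 ok · (5,2)S 2/4 ok · (5,5)N 1/2 ok
Unsatisfied: (0,0), (2,4), (4,3) — 3 in total.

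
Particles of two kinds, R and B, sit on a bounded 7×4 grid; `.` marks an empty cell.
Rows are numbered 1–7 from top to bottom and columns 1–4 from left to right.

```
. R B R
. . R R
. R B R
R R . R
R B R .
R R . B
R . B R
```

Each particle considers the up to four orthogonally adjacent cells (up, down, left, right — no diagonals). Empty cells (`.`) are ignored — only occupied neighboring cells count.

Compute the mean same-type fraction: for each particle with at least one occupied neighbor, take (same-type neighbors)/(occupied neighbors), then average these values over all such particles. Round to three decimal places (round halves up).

(1,2)R 0/1
(1,3)B 0/3
(1,4)R 1/2
(2,3)R 1/3
(2,4)R 3/3
(3,2)R 1/2
(3,3)B 0/3
(3,4)R 2/3
(4,1)R 2/2
(4,2)R 2/3
(4,4)R 1/1
(5,1)R 2/3
(5,2)B 0/4
(5,3)R 0/1
(6,1)R 3/3
(6,2)R 1/2
(6,4)B 0/1
(7,1)R 1/1
(7,3)B 0/1
(7,4)R 0/2
Sum over 20 particles: 0/1 + 0/3 + 1/2 + 1/3 + 3/3 + 1/2 + 0/3 + 2/3 + 2/2 + 2/3 + 1/1 + 2/3 + 0/4 + 0/1 + 3/3 + 1/2 + 0/1 + 1/1 + 0/1 + 0/2 = 53/6; mean = 53/6 ÷ 20 = 53/120 = 0.441666… → 0.442.

0.442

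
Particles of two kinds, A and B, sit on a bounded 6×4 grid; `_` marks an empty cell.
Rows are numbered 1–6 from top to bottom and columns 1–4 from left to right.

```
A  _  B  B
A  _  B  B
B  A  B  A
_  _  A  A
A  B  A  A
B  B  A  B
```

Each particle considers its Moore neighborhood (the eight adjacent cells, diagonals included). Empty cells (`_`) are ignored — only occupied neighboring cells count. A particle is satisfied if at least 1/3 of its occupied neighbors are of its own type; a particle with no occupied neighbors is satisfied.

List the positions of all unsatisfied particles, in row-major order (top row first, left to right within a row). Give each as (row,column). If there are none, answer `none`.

(3,1), (5,1), (6,4)

(1,1)A 1/1 satisfied
(1,3)B 3/3 satisfied
(1,4)B 3/3 satisfied
(2,1)A 2/3 satisfied
(2,3)B 4/6 satisfied
(2,4)B 4/5 satisfied
(3,1)B 0/2 not
(3,2)A 2/5 satisfied
(3,3)B 2/6 satisfied
(3,4)A 2/5 satisfied
(4,3)A 5/7 satisfied
(4,4)A 4/5 satisfied
(5,1)A 0/3 not
(5,2)B 2/6 satisfied
(5,3)A 4/7 satisfied
(5,4)A 4/5 satisfied
(6,1)B 2/3 satisfied
(6,2)B 2/5 satisfied
(6,3)A 2/5 satisfied
(6,4)B 0/3 not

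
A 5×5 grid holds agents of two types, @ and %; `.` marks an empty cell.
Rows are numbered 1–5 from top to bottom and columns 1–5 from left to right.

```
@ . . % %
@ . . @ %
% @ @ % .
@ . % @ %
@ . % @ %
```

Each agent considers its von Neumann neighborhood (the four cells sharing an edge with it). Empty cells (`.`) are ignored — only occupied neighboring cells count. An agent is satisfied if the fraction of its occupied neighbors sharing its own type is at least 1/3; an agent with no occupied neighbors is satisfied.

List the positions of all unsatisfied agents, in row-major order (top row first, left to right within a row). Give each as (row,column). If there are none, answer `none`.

(2,4), (3,1), (3,4), (4,4)

Row 1: (1,1)@ 1/1 ✓ · (1,4)% 1/2 ✓ · (1,5)% 2/2 ✓
Row 2: (2,1)@ 1/2 ✓ · (2,4)@ 0/3 ✗ · (2,5)% 1/2 ✓
Row 3: (3,1)% 0/3 ✗ · (3,2)@ 1/2 ✓ · (3,3)@ 1/3 ✓ · (3,4)% 0/3 ✗
Row 4: (4,1)@ 1/2 ✓ · (4,3)% 1/3 ✓ · (4,4)@ 1/4 ✗ · (4,5)% 1/2 ✓
Row 5: (5,1)@ 1/1 ✓ · (5,3)% 1/2 ✓ · (5,4)@ 1/3 ✓ · (5,5)% 1/2 ✓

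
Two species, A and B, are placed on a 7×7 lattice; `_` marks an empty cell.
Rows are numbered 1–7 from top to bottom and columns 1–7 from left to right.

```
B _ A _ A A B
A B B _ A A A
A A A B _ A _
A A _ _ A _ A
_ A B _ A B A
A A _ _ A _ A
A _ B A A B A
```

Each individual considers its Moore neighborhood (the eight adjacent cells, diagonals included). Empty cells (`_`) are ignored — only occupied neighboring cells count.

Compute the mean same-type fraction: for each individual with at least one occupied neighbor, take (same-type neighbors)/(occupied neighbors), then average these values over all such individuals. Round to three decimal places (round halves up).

(1,1)B 1/2
(1,3)A 0/2
(1,5)A 3/3
(1,6)A 4/5
(1,7)B 0/3
(2,1)A 2/4
(2,2)B 2/7
(2,3)B 2/5
(2,5)A 4/5
(2,6)A 5/6
(2,7)A 3/4
(3,1)A 4/5
(3,2)A 5/7
(3,3)A 2/5
(3,4)B 1/4
(3,6)A 5/5
(4,1)A 4/4
(4,2)A 5/6
(4,5)A 2/4
(4,7)A 2/3
(5,2)A 4/5
(5,3)B 0/3
(5,5)A 2/3
(5,6)B 0/6
(5,7)A 2/3
(6,1)A 3/3
(6,2)A 3/5
(6,5)A 3/5
(6,7)A 2/4
(7,1)A 2/2
(7,3)B 0/2
(7,4)A 2/3
(7,5)A 2/3
(7,6)B 0/4
(7,7)A 1/2
Sum over 35 individuals: 1/2 + 0/2 + 3/3 + 4/5 + 0/3 + 2/4 + 2/7 + 2/5 + 4/5 + 5/6 + 3/4 + 4/5 + 5/7 + 2/5 + 1/4 + 5/5 + 4/4 + 5/6 + 2/4 + 2/3 + 4/5 + 0/3 + 2/3 + 0/6 + 2/3 + 3/3 + 3/5 + 3/5 + 2/4 + 2/2 + 0/2 + 2/3 + 2/3 + 0/4 + 1/2 = 197/10; mean = 197/10 ÷ 35 = 197/350 = 0.562857… → 0.563.

0.563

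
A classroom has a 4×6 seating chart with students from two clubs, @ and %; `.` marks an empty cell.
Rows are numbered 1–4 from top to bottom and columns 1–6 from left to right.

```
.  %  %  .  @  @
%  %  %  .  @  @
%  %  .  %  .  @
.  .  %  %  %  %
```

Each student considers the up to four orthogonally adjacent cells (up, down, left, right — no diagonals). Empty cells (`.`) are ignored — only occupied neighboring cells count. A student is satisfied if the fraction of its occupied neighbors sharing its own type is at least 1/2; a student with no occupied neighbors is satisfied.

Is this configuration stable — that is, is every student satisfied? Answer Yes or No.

Yes

Row 1: (1,2)% 2/2 ✓ · (1,3)% 2/2 ✓ · (1,5)@ 2/2 ✓ · (1,6)@ 2/2 ✓
Row 2: (2,1)% 2/2 ✓ · (2,2)% 4/4 ✓ · (2,3)% 2/2 ✓ · (2,5)@ 2/2 ✓ · (2,6)@ 3/3 ✓
Row 3: (3,1)% 2/2 ✓ · (3,2)% 2/2 ✓ · (3,4)% 1/1 ✓ · (3,6)@ 1/2 ✓
Row 4: (4,3)% 1/1 ✓ · (4,4)% 3/3 ✓ · (4,5)% 2/2 ✓ · (4,6)% 1/2 ✓
All meet the threshold, so the configuration is stable.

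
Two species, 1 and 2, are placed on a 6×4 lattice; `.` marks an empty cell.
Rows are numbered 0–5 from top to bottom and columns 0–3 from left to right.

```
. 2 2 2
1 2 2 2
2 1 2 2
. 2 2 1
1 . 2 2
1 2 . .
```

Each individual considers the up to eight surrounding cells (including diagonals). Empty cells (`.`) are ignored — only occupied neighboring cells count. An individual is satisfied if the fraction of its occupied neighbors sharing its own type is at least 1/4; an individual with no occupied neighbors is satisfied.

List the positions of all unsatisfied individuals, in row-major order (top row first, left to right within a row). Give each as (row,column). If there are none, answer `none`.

(2,1), (3,3)

Row 0: (0,1)2 3/4 ✓ · (0,2)2 5/5 ✓ · (0,3)2 3/3 ✓
Row 1: (1,0)1 1/4 ✓ · (1,1)2 5/7 ✓ · (1,2)2 7/8 ✓ · (1,3)2 5/5 ✓
Row 2: (2,0)2 2/4 ✓ · (2,1)1 1/7 ✗ · (2,2)2 6/8 ✓ · (2,3)2 4/5 ✓
Row 3: (3,1)2 4/6 ✓ · (3,2)2 5/7 ✓ · (3,3)1 0/5 ✗
Row 4: (4,0)1 1/3 ✓ · (4,2)2 4/5 ✓ · (4,3)2 2/3 ✓
Row 5: (5,0)1 1/2 ✓ · (5,1)2 1/3 ✓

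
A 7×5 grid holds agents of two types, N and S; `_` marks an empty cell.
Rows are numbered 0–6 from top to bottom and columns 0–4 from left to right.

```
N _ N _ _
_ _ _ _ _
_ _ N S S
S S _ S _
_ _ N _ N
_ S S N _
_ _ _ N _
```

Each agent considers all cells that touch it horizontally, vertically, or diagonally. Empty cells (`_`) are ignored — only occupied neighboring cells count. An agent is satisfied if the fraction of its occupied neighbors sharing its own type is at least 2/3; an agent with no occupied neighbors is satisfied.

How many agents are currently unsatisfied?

8

Row 0: (0,0)N 0/0 ✓ · (0,2)N 0/0 ✓
Row 2: (2,2)N 0/3 ✗ · (2,3)S 2/3 ✓ · (2,4)S 2/2 ✓
Row 3: (3,0)S 1/1 ✓ · (3,1)S 1/3 ✗ · (3,3)S 2/5 ✗
Row 4: (4,2)N 1/5 ✗ · (4,4)N 1/2 ✗
Row 5: (5,1)S 1/2 ✗ · (5,2)S 1/4 ✗ · (5,3)N 3/4 ✓
Row 6: (6,3)N 1/2 ✗
Unsatisfied: (2,2), (3,1), (3,3), (4,2), (4,4), (5,1), (5,2), (6,3) — 8 in total.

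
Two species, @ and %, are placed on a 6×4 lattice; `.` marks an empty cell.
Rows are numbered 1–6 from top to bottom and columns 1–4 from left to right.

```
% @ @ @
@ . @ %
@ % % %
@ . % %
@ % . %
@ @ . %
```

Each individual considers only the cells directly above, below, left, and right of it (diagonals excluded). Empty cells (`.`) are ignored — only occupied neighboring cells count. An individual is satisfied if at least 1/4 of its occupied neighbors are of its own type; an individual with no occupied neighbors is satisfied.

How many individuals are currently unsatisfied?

2

Row 1: (1,1)% 0/2 ✗ · (1,2)@ 1/2 ✓ · (1,3)@ 3/3 ✓ · (1,4)@ 1/2 ✓
Row 2: (2,1)@ 1/2 ✓ · (2,3)@ 1/3 ✓ · (2,4)% 1/3 ✓
Row 3: (3,1)@ 2/3 ✓ · (3,2)% 1/2 ✓ · (3,3)% 3/4 ✓ · (3,4)% 3/3 ✓
Row 4: (4,1)@ 2/2 ✓ · (4,3)% 2/2 ✓ · (4,4)% 3/3 ✓
Row 5: (5,1)@ 2/3 ✓ · (5,2)% 0/2 ✗ · (5,4)% 2/2 ✓
Row 6: (6,1)@ 2/2 ✓ · (6,2)@ 1/2 ✓ · (6,4)% 1/1 ✓
Unsatisfied: (1,1), (5,2) — 2 in total.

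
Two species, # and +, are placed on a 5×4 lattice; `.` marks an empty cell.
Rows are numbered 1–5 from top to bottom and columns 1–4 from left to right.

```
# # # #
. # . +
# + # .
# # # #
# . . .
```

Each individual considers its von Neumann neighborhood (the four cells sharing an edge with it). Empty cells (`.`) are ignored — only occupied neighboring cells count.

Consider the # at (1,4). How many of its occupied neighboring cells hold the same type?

Occupied neighbors of (1,4): (2,4)=+, (1,3)=#.
Same type (#): 1 of 2.

1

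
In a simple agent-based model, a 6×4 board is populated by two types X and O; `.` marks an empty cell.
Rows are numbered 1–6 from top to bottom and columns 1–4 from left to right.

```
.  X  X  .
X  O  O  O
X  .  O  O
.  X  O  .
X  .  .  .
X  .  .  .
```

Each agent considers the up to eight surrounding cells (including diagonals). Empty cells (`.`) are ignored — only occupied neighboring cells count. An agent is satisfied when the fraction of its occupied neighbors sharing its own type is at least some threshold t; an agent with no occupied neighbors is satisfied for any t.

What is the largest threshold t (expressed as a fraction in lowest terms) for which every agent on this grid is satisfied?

(1,2)X 2/4
(1,3)X 1/4
(2,1)X 2/3
(2,2)O 2/6
(2,3)O 4/6
(2,4)O 3/4
(3,1)X 2/3
(3,3)O 5/6
(3,4)O 4/4
(4,2)X 2/4
(4,3)O 2/3
(5,1)X 2/2
(6,1)X 1/1
The smallest same-type fraction is 1/4 at (1,3), which reduces to 1/4. Any threshold above that leaves this agent unsatisfied.

1/4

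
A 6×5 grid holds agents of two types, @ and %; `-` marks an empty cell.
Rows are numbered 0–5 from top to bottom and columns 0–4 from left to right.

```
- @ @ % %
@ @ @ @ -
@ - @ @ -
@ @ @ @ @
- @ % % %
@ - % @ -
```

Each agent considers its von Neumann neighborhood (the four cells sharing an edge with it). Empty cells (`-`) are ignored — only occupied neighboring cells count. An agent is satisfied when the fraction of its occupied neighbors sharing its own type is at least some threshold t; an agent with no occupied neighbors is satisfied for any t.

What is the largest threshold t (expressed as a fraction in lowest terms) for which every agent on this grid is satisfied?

0/1

(0,1)@ 2/2
(0,2)@ 2/3
(0,3)% 1/3
(0,4)% 1/1
(1,0)@ 2/2
(1,1)@ 3/3
(1,2)@ 4/4
(1,3)@ 2/3
(2,0)@ 2/2
(2,2)@ 3/3
(2,3)@ 3/3
(3,0)@ 2/2
(3,1)@ 3/3
(3,2)@ 3/4
(3,3)@ 3/4
(3,4)@ 1/2
(4,1)@ 1/2
(4,2)% 2/4
(4,3)% 2/4
(4,4)% 1/2
(5,0)@ — no occupied neighbors
(5,2)% 1/2
(5,3)@ 0/2
The smallest same-type fraction is 0/2 at (5,3), which reduces to 0/1. Any threshold above that leaves this agent unsatisfied.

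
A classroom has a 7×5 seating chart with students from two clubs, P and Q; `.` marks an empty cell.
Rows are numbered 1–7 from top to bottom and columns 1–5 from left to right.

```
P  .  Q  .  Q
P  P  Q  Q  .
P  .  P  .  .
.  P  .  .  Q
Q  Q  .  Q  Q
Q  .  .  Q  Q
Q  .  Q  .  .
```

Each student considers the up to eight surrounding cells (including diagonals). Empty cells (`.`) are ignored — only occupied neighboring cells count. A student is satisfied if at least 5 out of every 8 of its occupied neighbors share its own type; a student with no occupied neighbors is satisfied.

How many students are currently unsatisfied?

Row 1: (1,1)P 2/2 ✓ · (1,3)Q 2/3 ✓ · (1,5)Q 1/1 ✓
Row 2: (2,1)P 3/3 ✓ · (2,2)P 4/6 ✓ · (2,3)Q 2/4 ✗ · (2,4)Q 3/4 ✓
Row 3: (3,1)P 3/3 ✓ · (3,3)P 2/4 ✗
Row 4: (4,2)P 2/4 ✗ · (4,5)Q 2/2 ✓
Row 5: (5,1)Q 2/3 ✓ · (5,2)Q 2/3 ✓ · (5,4)Q 4/4 ✓ · (5,5)Q 4/4 ✓
Row 6: (6,1)Q 3/3 ✓ · (6,4)Q 4/4 ✓ · (6,5)Q 3/3 ✓
Row 7: (7,1)Q 1/1 ✓ · (7,3)Q 1/1 ✓
Unsatisfied: (2,3), (3,3), (4,2) — 3 in total.

3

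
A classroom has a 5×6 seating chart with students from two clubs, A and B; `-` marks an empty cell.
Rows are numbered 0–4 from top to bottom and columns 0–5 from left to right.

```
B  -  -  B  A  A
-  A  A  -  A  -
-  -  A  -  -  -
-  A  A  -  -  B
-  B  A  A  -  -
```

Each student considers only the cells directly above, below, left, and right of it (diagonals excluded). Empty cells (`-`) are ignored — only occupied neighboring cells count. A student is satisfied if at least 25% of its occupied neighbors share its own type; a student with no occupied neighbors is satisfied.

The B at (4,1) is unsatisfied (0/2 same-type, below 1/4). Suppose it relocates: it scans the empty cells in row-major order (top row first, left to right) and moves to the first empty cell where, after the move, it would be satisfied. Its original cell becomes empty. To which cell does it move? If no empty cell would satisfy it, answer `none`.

Vacating (4,1). Empty cells in order:
  (0,1): 1/2 same-type → satisfied — stop here.

(0,1)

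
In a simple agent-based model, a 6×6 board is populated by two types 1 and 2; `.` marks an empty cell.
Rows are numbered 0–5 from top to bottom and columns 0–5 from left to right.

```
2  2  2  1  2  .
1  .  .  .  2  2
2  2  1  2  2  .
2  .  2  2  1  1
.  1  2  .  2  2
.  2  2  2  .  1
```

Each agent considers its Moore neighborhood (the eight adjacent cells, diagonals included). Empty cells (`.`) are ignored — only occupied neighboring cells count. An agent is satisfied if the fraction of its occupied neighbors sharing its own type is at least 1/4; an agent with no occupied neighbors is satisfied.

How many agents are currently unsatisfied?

6

Row 0: (0,0)2 1/2 ok · (0,1)2 2/3 ok · (0,2)2 1/2 ok · (0,3)1 0/3 unhappy · (0,4)2 2/3 ok
Row 1: (1,0)1 0/4 unhappy · (1,4)2 4/5 ok · (1,5)2 3/3 ok
Row 2: (2,0)2 2/3 ok · (2,1)2 3/5 ok · (2,2)1 0/4 unhappy · (2,3)2 4/6 ok · (2,4)2 4/6 ok
Row 3: (3,0)2 2/3 ok · (3,2)2 4/6 ok · (3,3)2 5/7 ok · (3,4)1 1/6 unhappy · (3,5)1 1/4 ok
Row 4: (4,1)1 0/5 unhappy · (4,2)2 5/6 ok · (4,4)2 3/6 ok · (4,5)2 1/4 ok
Row 5: (5,1)2 2/3 ok · (5,2)2 3/4 ok · (5,3)2 3/3 ok · (5,5)1 0/2 unhappy
Unsatisfied: (0,3), (1,0), (2,2), (3,4), (4,1), (5,5) — 6 in total.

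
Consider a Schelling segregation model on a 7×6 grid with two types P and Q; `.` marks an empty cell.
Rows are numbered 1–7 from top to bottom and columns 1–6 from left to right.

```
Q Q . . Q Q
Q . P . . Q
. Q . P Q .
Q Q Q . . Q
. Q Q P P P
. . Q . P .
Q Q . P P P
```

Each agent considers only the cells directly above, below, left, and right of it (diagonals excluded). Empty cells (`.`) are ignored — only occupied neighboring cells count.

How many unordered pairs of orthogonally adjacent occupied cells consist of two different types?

Scan each occupied cell's neighbors to the right and below so each pair is counted once.
Row 1: Q(1,1)–Q(1,2)= Q(1,1)–Q(2,1)= Q(1,5)–Q(1,6)= Q(1,6)–Q(2,6)=  → 0/4 unlike.
Row 3: Q(3,2)–Q(4,2)= P(3,4)–Q(3,5)≠  → 1/2 unlike.
Row 4: Q(4,1)–Q(4,2)= Q(4,2)–Q(4,3)= Q(4,2)–Q(5,2)= Q(4,3)–Q(5,3)= Q(4,6)–P(5,6)≠  → 1/5 unlike.
Row 5: Q(5,2)–Q(5,3)= Q(5,3)–P(5,4)≠ Q(5,3)–Q(6,3)= P(5,4)–P(5,5)= P(5,5)–P(5,6)= P(5,5)–P(6,5)=  → 1/6 unlike.
Row 6: P(6,5)–P(7,5)=  → 0/1 unlike.
Row 7: Q(7,1)–Q(7,2)= P(7,4)–P(7,5)= P(7,5)–P(7,6)=  → 0/3 unlike.
Total adjacent occupied pairs: 21; unlike-type pairs: 3.

3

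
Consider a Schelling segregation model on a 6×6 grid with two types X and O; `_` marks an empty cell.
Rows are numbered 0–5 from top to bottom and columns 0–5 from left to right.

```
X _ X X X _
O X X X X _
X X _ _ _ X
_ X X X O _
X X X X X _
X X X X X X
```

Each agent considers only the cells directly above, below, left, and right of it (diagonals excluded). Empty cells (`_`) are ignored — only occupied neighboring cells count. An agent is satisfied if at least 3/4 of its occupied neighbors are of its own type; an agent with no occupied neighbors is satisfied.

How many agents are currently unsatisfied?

7

(0,0)X 0/1 unhappy
(0,2)X 2/2 ok
(0,3)X 3/3 ok
(0,4)X 2/2 ok
(1,0)O 0/3 unhappy
(1,1)X 2/3 unhappy
(1,2)X 3/3 ok
(1,3)X 3/3 ok
(1,4)X 2/2 ok
(2,0)X 1/2 unhappy
(2,1)X 3/3 ok
(2,5)X 0/0 ok
(3,1)X 3/3 ok
(3,2)X 3/3 ok
(3,3)X 2/3 unhappy
(3,4)O 0/2 unhappy
(4,0)X 2/2 ok
(4,1)X 4/4 ok
(4,2)X 4/4 ok
(4,3)X 4/4 ok
(4,4)X 2/3 unhappy
(5,0)X 2/2 ok
(5,1)X 3/3 ok
(5,2)X 3/3 ok
(5,3)X 3/3 ok
(5,4)X 3/3 ok
(5,5)X 1/1 ok
Unsatisfied: (0,0), (1,0), (1,1), (2,0), (3,3), (3,4), (4,4) — 7 in total.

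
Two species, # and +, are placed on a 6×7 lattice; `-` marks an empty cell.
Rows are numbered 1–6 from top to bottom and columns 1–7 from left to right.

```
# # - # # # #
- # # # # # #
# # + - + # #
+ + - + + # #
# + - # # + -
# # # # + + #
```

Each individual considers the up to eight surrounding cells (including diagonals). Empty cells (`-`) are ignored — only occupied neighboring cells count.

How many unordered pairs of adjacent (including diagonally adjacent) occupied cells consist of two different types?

34

Scan each occupied cell's neighbors to the right and below (and the two forward diagonals) so each pair is counted once.
Row 1: #(1,1)–#(1,2)= #(1,1)–#(2,2)= #(1,2)–#(2,2)= #(1,2)–#(2,3)= #(1,4)–#(1,5)= #(1,4)–#(2,4)= #(1,4)–#(2,5)= #(1,4)–#(2,3)= #(1,5)–#(1,6)= #(1,5)–#(2,5)= #(1,5)–#(2,6)= #(1,5)–#(2,4)= #(1,6)–#(1,7)= #(1,6)–#(2,6)= #(1,6)–#(2,7)= #(1,6)–#(2,5)= #(1,7)–#(2,7)= #(1,7)–#(2,6)=  → 0/18 unlike.
Row 2: #(2,2)–#(2,3)= #(2,2)–#(3,2)= #(2,2)–+(3,3)≠ #(2,2)–#(3,1)= #(2,3)–#(2,4)= #(2,3)–+(3,3)≠ #(2,3)–#(3,2)= #(2,4)–#(2,5)= #(2,4)–+(3,5)≠ #(2,4)–+(3,3)≠ #(2,5)–#(2,6)= #(2,5)–+(3,5)≠ #(2,5)–#(3,6)= #(2,6)–#(2,7)= #(2,6)–#(3,6)= #(2,6)–#(3,7)= #(2,6)–+(3,5)≠ #(2,7)–#(3,7)= #(2,7)–#(3,6)=  → 6/19 unlike.
Row 3: #(3,1)–#(3,2)= #(3,1)–+(4,1)≠ #(3,1)–+(4,2)≠ #(3,2)–+(3,3)≠ #(3,2)–+(4,2)≠ #(3,2)–+(4,1)≠ +(3,3)–+(4,4)= +(3,3)–+(4,2)= +(3,5)–#(3,6)≠ +(3,5)–+(4,5)= +(3,5)–#(4,6)≠ +(3,5)–+(4,4)= #(3,6)–#(3,7)= #(3,6)–#(4,6)= #(3,6)–#(4,7)= #(3,6)–+(4,5)≠ #(3,7)–#(4,7)= #(3,7)–#(4,6)=  → 8/18 unlike.
Row 4: +(4,1)–+(4,2)= +(4,1)–#(5,1)≠ +(4,1)–+(5,2)= +(4,2)–+(5,2)= +(4,2)–#(5,1)≠ +(4,4)–+(4,5)= +(4,4)–#(5,4)≠ +(4,4)–#(5,5)≠ +(4,5)–#(4,6)≠ +(4,5)–#(5,5)≠ +(4,5)–+(5,6)= +(4,5)–#(5,4)≠ #(4,6)–#(4,7)= #(4,6)–+(5,6)≠ #(4,6)–#(5,5)= #(4,7)–+(5,6)≠  → 9/16 unlike.
Row 5: #(5,1)–+(5,2)≠ #(5,1)–#(6,1)= #(5,1)–#(6,2)= +(5,2)–#(6,2)≠ +(5,2)–#(6,3)≠ +(5,2)–#(6,1)≠ #(5,4)–#(5,5)= #(5,4)–#(6,4)= #(5,4)–+(6,5)≠ #(5,4)–#(6,3)= #(5,5)–+(5,6)≠ #(5,5)–+(6,5)≠ #(5,5)–+(6,6)≠ #(5,5)–#(6,4)= +(5,6)–+(6,6)= +(5,6)–#(6,7)≠ +(5,6)–+(6,5)=  → 9/17 unlike.
Row 6: #(6,1)–#(6,2)= #(6,2)–#(6,3)= #(6,3)–#(6,4)= #(6,4)–+(6,5)≠ +(6,5)–+(6,6)= +(6,6)–#(6,7)≠  → 2/6 unlike.
Total adjacent occupied pairs: 94; unlike-type pairs: 34.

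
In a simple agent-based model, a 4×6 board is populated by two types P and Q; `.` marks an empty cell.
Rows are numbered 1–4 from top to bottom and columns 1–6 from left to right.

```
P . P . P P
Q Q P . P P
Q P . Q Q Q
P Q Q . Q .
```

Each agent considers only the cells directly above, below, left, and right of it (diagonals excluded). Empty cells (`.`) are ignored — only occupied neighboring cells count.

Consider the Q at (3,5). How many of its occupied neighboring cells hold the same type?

Occupied neighbors of (3,5): (2,5)=P, (4,5)=Q, (3,4)=Q, (3,6)=Q.
Same type (Q): 3 of 4.

3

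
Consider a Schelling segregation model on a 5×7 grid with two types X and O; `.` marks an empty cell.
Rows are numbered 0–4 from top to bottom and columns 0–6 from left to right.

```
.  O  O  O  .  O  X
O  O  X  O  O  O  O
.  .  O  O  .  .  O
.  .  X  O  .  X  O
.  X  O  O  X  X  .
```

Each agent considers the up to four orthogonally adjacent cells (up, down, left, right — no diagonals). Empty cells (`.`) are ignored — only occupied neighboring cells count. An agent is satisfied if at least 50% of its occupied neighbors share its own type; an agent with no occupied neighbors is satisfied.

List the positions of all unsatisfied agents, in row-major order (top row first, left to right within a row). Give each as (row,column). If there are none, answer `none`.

(0,6), (1,2), (2,2), (3,2), (4,1), (4,2)

Row 0: (0,1)O 2/2 satisfied · (0,2)O 2/3 satisfied · (0,3)O 2/2 satisfied · (0,5)O 1/2 satisfied · (0,6)X 0/2 not
Row 1: (1,0)O 1/1 satisfied · (1,1)O 2/3 satisfied · (1,2)X 0/4 not · (1,3)O 3/4 satisfied · (1,4)O 2/2 satisfied · (1,5)O 3/3 satisfied · (1,6)O 2/3 satisfied
Row 2: (2,2)O 1/3 not · (2,3)O 3/3 satisfied · (2,6)O 2/2 satisfied
Row 3: (3,2)X 0/3 not · (3,3)O 2/3 satisfied · (3,5)X 1/2 satisfied · (3,6)O 1/2 satisfied
Row 4: (4,1)X 0/1 not · (4,2)O 1/3 not · (4,3)O 2/3 satisfied · (4,4)X 1/2 satisfied · (4,5)X 2/2 satisfied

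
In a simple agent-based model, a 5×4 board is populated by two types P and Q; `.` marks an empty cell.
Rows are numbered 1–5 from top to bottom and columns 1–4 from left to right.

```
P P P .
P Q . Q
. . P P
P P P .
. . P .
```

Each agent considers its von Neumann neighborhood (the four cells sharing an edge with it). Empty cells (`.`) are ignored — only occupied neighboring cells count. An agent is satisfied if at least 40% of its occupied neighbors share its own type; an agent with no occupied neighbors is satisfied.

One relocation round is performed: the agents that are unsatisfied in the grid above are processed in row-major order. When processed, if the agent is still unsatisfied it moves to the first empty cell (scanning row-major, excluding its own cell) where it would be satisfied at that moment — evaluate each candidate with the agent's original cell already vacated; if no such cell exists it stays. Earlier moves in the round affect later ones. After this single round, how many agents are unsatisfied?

Initially unsatisfied (in order): (2,2), (2,4).
  (2,2) → (1,4).
  (2,4): now satisfied by earlier moves; stays.
Resulting grid:
P P P Q
P . . Q
. . P P
P P P .
. . P .
All satisfied now.

0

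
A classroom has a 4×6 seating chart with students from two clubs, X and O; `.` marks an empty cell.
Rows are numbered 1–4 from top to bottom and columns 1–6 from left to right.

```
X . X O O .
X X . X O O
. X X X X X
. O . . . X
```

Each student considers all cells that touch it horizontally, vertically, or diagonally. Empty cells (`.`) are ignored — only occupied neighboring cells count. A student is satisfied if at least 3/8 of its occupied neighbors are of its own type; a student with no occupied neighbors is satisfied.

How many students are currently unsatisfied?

Row 1: (1,1)X 2/2 ok · (1,3)X 2/3 ok · (1,4)O 2/4 ok · (1,5)O 3/4 ok
Row 2: (2,1)X 3/3 ok · (2,2)X 5/5 ok · (2,4)X 4/7 ok · (2,5)O 3/7 ok · (2,6)O 2/4 ok
Row 3: (3,2)X 3/4 ok · (3,3)X 4/5 ok · (3,4)X 3/4 ok · (3,5)X 4/6 ok · (3,6)X 2/4 ok
Row 4: (4,2)O 0/2 unhappy · (4,6)X 2/2 ok
Unsatisfied: (4,2) — 1 in total.

1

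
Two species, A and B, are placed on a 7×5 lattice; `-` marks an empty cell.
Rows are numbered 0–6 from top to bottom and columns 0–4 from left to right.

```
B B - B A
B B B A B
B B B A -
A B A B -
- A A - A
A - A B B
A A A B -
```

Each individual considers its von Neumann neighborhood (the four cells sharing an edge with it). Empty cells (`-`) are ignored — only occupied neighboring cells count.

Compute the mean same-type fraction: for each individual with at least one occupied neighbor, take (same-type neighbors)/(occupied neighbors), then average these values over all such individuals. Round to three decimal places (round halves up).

0.551

(0,0)B 2/2
(0,1)B 2/2
(0,3)B 0/2
(0,4)A 0/2
(1,0)B 3/3
(1,1)B 4/4
(1,2)B 2/3
(1,3)A 1/4
(1,4)B 0/2
(2,0)B 2/3
(2,1)B 4/4
(2,2)B 2/4
(2,3)A 1/3
(3,0)A 0/2
(3,1)B 1/4
(3,2)A 1/4
(3,3)B 0/2
(4,1)A 1/2
(4,2)A 3/3
(4,4)A 0/1
(5,0)A 1/1
(5,2)A 2/3
(5,3)B 2/3
(5,4)B 1/2
(6,0)A 2/2
(6,1)A 2/2
(6,2)A 2/3
(6,3)B 1/2
Sum over 28 individuals: 2/2 + 2/2 + 0/2 + 0/2 + 3/3 + 4/4 + 2/3 + 1/4 + 0/2 + 2/3 + 4/4 + 2/4 + 1/3 + 0/2 + 1/4 + 1/4 + 0/2 + 1/2 + 3/3 + 0/1 + 1/1 + 2/3 + 2/3 + 1/2 + 2/2 + 2/2 + 2/3 + 1/2 = 185/12; mean = 185/12 ÷ 28 = 185/336 = 0.550595… → 0.551.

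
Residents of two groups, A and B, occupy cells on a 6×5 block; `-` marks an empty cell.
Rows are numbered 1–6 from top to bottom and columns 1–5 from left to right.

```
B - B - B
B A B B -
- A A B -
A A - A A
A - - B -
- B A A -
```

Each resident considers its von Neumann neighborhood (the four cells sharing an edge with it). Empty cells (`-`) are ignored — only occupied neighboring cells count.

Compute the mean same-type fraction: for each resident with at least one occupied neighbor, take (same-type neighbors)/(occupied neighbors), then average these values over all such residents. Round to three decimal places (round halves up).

Row 1: (1,1)B 1/1 · (1,3)B 1/1 · (1,5)B — no occupied neighbors
Row 2: (2,1)B 1/2 · (2,2)A 1/3 · (2,3)B 2/4 · (2,4)B 2/2
Row 3: (3,2)A 3/3 · (3,3)A 1/3 · (3,4)B 1/3
Row 4: (4,1)A 2/2 · (4,2)A 2/2 · (4,4)A 1/3 · (4,5)A 1/1
Row 5: (5,1)A 1/1 · (5,4)B 0/2
Row 6: (6,2)B 0/1 · (6,3)A 1/2 · (6,4)A 1/2
Sum over 18 residents: 1/1 + 1/1 + 1/2 + 1/3 + 2/4 + 2/2 + 3/3 + 1/3 + 1/3 + 2/2 + 2/2 + 1/3 + 1/1 + 1/1 + 0/2 + 0/1 + 1/2 + 1/2 = 34/3; mean = 34/3 ÷ 18 = 17/27 = 0.629629… → 0.630.

0.630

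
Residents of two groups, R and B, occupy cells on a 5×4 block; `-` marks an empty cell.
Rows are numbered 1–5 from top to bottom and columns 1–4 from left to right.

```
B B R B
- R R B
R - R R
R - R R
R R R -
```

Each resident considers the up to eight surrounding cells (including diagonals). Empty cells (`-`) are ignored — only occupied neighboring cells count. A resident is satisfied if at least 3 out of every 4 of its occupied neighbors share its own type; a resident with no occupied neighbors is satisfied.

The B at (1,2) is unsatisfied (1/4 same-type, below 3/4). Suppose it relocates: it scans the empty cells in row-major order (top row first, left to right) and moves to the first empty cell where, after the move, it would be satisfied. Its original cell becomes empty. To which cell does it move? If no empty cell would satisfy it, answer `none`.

Vacating (1,2). Empty cells in order:
  (2,1): 1/3 same-type → still unsatisfied.
  (3,2): 0/6 same-type → still unsatisfied.
  (4,2): 0/7 same-type → still unsatisfied.
  (5,4): 0/3 same-type → still unsatisfied.

none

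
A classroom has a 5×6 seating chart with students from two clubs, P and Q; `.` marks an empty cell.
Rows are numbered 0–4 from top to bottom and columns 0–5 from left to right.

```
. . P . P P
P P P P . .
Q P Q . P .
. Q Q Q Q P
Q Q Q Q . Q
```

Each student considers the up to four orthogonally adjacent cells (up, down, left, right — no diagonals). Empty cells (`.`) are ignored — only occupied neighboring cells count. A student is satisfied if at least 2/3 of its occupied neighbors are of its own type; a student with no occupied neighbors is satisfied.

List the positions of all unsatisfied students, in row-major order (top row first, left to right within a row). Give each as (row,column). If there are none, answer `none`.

(0,2)P 1/1 ✓
(0,4)P 1/1 ✓
(0,5)P 1/1 ✓
(1,0)P 1/2 ✗
(1,1)P 3/3 ✓
(1,2)P 3/4 ✓
(1,3)P 1/1 ✓
(2,0)Q 0/2 ✗
(2,1)P 1/4 ✗
(2,2)Q 1/3 ✗
(2,4)P 0/1 ✗
(3,1)Q 2/3 ✓
(3,2)Q 4/4 ✓
(3,3)Q 3/3 ✓
(3,4)Q 1/3 ✗
(3,5)P 0/2 ✗
(4,0)Q 1/1 ✓
(4,1)Q 3/3 ✓
(4,2)Q 3/3 ✓
(4,3)Q 2/2 ✓
(4,5)Q 0/1 ✗

(1,0), (2,0), (2,1), (2,2), (2,4), (3,4), (3,5), (4,5)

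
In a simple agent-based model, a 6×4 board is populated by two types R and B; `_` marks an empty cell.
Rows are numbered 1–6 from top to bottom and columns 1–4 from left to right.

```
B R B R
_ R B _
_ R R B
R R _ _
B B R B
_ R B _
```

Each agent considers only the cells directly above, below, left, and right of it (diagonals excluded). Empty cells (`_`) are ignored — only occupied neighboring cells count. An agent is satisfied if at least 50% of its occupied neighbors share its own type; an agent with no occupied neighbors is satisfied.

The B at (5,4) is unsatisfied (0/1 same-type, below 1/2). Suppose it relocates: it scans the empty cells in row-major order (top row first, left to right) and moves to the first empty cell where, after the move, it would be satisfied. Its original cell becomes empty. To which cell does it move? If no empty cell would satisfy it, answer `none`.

Vacating (5,4). Empty cells in order:
  (2,1): 1/2 same-type → satisfied — stop here.

(2,1)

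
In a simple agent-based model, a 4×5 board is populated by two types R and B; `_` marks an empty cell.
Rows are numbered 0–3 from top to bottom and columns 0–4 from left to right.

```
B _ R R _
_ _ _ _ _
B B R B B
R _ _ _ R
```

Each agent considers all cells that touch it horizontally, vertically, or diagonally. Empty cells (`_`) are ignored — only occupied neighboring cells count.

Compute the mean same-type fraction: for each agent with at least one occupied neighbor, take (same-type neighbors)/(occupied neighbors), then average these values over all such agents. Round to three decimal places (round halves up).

(0,0)B — no occupied neighbors
(0,2)R 1/1
(0,3)R 1/1
(2,0)B 1/2
(2,1)B 1/3
(2,2)R 0/2
(2,3)B 1/3
(2,4)B 1/2
(3,0)R 0/2
(3,4)R 0/2
Sum over 9 agents: 1/1 + 1/1 + 1/2 + 1/3 + 0/2 + 1/3 + 1/2 + 0/2 + 0/2 = 11/3; mean = 11/3 ÷ 9 = 11/27 = 0.407407… → 0.407.

0.407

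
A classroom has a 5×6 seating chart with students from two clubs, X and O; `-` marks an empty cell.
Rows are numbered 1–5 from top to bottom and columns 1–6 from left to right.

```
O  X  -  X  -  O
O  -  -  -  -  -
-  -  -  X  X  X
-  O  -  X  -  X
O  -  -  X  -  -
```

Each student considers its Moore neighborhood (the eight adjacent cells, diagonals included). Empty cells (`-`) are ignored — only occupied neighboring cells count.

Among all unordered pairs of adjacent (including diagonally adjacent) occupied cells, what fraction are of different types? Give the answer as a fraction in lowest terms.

Scan each occupied cell's neighbors to the right and below (and the two forward diagonals) so each pair is counted once.
From row 1: 2 unlike of 3 pairs (running 2/3).
From row 3: 0 unlike of 6 pairs (running 2/9).
From row 4: 0 unlike of 2 pairs (running 2/11).
Total adjacent occupied pairs: 11; unlike-type pairs: 2.
2/11 is already in lowest terms.

2/11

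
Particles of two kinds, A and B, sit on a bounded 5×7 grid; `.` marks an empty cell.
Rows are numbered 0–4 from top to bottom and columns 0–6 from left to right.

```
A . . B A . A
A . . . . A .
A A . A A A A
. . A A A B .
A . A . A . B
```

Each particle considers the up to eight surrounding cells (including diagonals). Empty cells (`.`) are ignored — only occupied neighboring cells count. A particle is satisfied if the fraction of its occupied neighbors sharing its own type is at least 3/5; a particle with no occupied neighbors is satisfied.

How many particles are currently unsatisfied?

3

(0,0)A 1/1 ✓
(0,3)B 0/1 ✗
(0,4)A 1/2 ✗
(0,6)A 1/1 ✓
(1,0)A 3/3 ✓
(1,5)A 5/5 ✓
(2,0)A 2/2 ✓
(2,1)A 3/3 ✓
(2,3)A 4/4 ✓
(2,4)A 5/6 ✓
(2,5)A 4/5 ✓
(2,6)A 2/3 ✓
(3,2)A 4/4 ✓
(3,3)A 6/6 ✓
(3,4)A 5/6 ✓
(3,5)B 1/6 ✗
(4,0)A 0/0 ✓
(4,2)A 2/2 ✓
(4,4)A 2/3 ✓
(4,6)B 1/1 ✓
Unsatisfied: (0,3), (0,4), (3,5) — 3 in total.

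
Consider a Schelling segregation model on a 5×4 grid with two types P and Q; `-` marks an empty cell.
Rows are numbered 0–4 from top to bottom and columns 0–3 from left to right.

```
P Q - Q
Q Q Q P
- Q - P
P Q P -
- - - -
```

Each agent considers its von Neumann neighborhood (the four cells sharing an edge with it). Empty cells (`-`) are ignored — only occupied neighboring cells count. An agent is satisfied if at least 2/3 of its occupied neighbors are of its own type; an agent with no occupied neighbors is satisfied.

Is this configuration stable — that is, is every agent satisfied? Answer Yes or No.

(0,0)P 0/2 not
(0,1)Q 1/2 not
(0,3)Q 0/1 not
(1,0)Q 1/2 not
(1,1)Q 4/4 satisfied
(1,2)Q 1/2 not
(1,3)P 1/3 not
(2,1)Q 2/2 satisfied
(2,3)P 1/1 satisfied
(3,0)P 0/1 not
(3,1)Q 1/3 not
(3,2)P 0/1 not
For instance (0,0) has only 0/2 same-type neighbors, below 2/3.

No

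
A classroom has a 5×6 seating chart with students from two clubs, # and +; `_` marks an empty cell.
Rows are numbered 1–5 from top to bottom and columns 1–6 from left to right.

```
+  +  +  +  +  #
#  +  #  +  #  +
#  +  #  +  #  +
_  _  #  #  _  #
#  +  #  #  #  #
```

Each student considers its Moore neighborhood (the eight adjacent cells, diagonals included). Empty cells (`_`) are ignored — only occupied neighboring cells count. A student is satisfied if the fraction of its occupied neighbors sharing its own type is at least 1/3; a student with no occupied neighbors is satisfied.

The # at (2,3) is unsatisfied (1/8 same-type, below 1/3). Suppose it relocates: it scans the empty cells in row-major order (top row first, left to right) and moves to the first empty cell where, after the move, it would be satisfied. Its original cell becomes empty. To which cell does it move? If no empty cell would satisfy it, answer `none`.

Vacating (2,3). Empty cells in order:
  (4,1): 2/4 same-type → satisfied — stop here.

(4,1)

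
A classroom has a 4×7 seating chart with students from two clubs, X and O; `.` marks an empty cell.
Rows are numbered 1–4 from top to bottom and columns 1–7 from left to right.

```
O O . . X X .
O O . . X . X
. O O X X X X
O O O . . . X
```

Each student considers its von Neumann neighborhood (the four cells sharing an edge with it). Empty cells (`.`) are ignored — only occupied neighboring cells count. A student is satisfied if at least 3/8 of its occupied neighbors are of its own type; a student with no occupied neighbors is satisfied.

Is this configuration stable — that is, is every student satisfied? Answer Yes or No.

Yes

Row 1: (1,1)O 2/2 satisfied · (1,2)O 2/2 satisfied · (1,5)X 2/2 satisfied · (1,6)X 1/1 satisfied
Row 2: (2,1)O 2/2 satisfied · (2,2)O 3/3 satisfied · (2,5)X 2/2 satisfied · (2,7)X 1/1 satisfied
Row 3: (3,2)O 3/3 satisfied · (3,3)O 2/3 satisfied · (3,4)X 1/2 satisfied · (3,5)X 3/3 satisfied · (3,6)X 2/2 satisfied · (3,7)X 3/3 satisfied
Row 4: (4,1)O 1/1 satisfied · (4,2)O 3/3 satisfied · (4,3)O 2/2 satisfied · (4,7)X 1/1 satisfied
All meet the threshold, so the configuration is stable.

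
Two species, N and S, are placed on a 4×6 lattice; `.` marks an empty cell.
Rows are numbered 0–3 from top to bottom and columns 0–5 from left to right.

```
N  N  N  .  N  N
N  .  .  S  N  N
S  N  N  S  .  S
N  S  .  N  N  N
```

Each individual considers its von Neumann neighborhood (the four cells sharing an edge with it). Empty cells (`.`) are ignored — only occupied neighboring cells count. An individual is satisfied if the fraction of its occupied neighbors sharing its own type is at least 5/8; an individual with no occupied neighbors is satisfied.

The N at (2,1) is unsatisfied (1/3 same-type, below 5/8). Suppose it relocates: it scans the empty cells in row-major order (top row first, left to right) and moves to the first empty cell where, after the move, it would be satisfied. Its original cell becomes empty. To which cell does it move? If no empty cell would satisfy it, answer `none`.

(0,3)

Vacating (2,1). Empty cells in order:
  (0,3): 2/3 same-type → satisfied — stop here.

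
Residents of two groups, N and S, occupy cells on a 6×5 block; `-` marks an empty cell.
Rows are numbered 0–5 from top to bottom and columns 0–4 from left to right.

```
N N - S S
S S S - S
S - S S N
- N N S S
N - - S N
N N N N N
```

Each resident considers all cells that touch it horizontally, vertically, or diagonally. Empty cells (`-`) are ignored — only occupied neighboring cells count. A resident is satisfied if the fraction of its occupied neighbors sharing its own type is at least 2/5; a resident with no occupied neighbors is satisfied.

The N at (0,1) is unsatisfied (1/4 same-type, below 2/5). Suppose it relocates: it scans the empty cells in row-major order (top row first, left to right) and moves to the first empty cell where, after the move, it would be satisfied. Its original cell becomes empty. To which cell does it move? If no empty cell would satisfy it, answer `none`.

(3,0)

Vacating (0,1). Empty cells in order:
  (0,2): 0/3 same-type → still unsatisfied.
  (1,3): 1/7 same-type → still unsatisfied.
  (2,1): 2/7 same-type → still unsatisfied.
  (3,0): 2/3 same-type → satisfied — stop here.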